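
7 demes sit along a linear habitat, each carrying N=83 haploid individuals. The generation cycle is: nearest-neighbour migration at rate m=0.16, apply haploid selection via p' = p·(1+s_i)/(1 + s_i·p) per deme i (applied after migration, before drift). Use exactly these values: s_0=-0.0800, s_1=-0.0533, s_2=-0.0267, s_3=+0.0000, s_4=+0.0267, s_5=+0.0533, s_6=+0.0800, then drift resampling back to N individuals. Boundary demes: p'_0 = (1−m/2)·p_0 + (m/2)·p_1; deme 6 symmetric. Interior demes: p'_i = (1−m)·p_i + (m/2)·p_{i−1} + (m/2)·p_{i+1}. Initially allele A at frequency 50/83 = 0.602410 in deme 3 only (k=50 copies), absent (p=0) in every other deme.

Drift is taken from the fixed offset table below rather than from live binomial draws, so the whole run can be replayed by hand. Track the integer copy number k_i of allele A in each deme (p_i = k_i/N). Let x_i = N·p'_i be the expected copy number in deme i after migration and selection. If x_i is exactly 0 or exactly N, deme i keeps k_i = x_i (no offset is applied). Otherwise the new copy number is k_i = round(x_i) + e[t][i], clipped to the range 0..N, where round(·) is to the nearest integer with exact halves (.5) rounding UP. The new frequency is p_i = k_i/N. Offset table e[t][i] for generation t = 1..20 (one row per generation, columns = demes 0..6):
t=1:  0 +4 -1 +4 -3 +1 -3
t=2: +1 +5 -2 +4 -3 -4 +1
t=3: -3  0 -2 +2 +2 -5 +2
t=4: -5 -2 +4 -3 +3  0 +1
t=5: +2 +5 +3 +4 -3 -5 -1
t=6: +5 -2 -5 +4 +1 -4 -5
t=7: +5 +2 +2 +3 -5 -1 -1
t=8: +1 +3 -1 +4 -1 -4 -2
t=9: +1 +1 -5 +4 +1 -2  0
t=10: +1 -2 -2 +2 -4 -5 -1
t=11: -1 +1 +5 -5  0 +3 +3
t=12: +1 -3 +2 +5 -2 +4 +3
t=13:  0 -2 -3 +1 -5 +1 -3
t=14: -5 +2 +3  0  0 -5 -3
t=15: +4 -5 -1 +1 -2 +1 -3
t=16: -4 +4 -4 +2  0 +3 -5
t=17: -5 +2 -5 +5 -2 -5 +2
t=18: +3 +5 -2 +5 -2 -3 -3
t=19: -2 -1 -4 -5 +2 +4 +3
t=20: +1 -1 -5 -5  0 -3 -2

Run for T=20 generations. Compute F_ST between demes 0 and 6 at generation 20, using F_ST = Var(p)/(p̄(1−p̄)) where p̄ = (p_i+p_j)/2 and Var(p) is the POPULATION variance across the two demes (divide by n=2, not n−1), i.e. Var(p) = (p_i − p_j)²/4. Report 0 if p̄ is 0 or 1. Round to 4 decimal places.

t=0: k=[0 0 0 50 0 0 0]
t=1: x=[0.0000 0.0000 3.8982 42.0000 4.1015 0.0000 0.0000] k=[0 0 3 46 1 0 0]
t=2: x=[0.0000 0.2272 6.0465 38.9600 4.6339 0.0843 0.0000] k=[0 5 4 43 2 0 0]
t=3: x=[0.3681 4.2915 7.0240 36.6000 5.2481 0.1685 0.0000] k=[0 4 5 39 7 0 0]
t=4: x=[0.2945 3.5682 7.4543 33.7200 9.2136 0.5896 0.0000] k=[0 2 11 31 12 1 0]
t=5: x=[0.1472 2.4275 11.6072 27.8800 12.9249 1.8938 0.0864] k=[2 7 15 32 10 0 0]
t=6: x=[2.2131 6.8861 15.3780 28.8800 11.2131 0.8422 0.0000] k=[7 5 10 33 12 0 0]
t=7: x=[6.3346 5.2825 11.1757 29.4800 13.0064 1.0105 0.0000] k=[11 7 13 32 8 0 0]
t=8: x=[9.9278 7.4214 13.7271 28.5600 9.4994 0.6738 0.0000] k=[11 10 13 33 8 0 0]
t=9: x=[10.1533 9.8351 14.0415 29.4000 9.5811 0.6738 0.0000] k=[11 11 9 33 11 0 0]
t=10: x=[10.2284 10.3342 10.8227 29.3200 12.1508 0.9264 0.0000] k=[11 8 9 31 8 0 0]
t=11: x=[10.0029 7.9189 10.4307 27.4000 9.4178 0.6738 0.0000] k=[9 9 15 22 9 4 0]
t=12: x=[8.3525 9.0297 14.7489 20.4000 9.8668 4.2862 0.3455] k=[9 6 17 25 8 8 3]
t=13: x=[8.1278 6.7715 16.4009 23.0000 9.5811 7.9662 3.6600] k=[8 5 13 24 5 9 1]
t=14: x=[7.1930 5.5877 12.9416 21.6000 7.0072 8.4250 1.7684] k=[2 8 16 22 7 3 0]
t=15: x=[2.2871 7.7658 15.4960 20.3200 8.0699 3.2378 0.2591] k=[6 3 14 21 6 4 0]
t=16: x=[5.3288 3.9108 13.3736 19.2400 7.2116 4.0347 0.3455] k=[1 8 9 21 7 7 0]
t=17: x=[1.4374 7.1537 9.6469 18.9200 8.3151 6.7553 0.6045] k=[0 9 5 24 6 2 3]
t=18: x=[0.6629 7.5745 6.6721 21.0400 7.2934 2.5240 3.1447] k=[4 13 5 26 5 0 0]
t=19: x=[4.3622 11.1026 7.1414 22.6400 6.4347 0.4212 0.0000] k=[2 10 3 18 8 4 0]
t=20: x=[2.4350 8.3783 4.6400 16.0000 8.6827 4.2024 0.3455] k=[3 7 0 11 9 1 0]

0.0184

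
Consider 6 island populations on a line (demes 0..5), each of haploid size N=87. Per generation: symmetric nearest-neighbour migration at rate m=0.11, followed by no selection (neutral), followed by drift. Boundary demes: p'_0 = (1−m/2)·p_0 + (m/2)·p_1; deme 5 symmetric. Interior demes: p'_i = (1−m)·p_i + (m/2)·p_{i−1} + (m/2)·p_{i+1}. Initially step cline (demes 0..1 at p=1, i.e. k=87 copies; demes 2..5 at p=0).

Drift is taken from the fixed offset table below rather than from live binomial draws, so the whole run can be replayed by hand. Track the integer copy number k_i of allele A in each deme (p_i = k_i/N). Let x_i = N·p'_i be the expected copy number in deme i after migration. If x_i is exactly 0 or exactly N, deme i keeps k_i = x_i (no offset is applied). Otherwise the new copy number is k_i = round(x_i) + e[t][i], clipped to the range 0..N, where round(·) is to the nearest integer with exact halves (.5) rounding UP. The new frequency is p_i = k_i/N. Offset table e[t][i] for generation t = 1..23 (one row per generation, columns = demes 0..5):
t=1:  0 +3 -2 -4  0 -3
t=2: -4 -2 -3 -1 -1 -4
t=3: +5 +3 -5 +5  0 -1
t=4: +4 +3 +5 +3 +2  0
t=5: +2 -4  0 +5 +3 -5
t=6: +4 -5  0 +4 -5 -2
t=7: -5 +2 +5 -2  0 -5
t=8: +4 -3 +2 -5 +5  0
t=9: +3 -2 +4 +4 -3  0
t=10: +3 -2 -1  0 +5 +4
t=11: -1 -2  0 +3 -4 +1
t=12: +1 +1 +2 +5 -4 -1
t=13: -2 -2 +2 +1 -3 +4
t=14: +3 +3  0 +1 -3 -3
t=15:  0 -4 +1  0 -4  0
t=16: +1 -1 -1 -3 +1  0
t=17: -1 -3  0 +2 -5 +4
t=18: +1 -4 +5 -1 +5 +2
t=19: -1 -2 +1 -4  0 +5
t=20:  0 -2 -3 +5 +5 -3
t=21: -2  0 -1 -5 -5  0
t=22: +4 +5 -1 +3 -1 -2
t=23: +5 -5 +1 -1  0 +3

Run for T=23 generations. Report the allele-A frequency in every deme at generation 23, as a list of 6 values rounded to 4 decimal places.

[0.8851, 0.5517, 0.4253, 0.2414, 0.1149, 0.1609]

t=0: k=[87 87 0 0 0 0]
t=1: x=[87.0000 82.2150 4.7850 0.0000 0.0000 0.0000] k=[87 85 3 0 0 0]
t=2: x=[86.8900 80.6000 7.3450 0.1650 0.0000 0.0000] k=[83 79 4 0 0 0]
t=3: x=[82.7800 75.0950 7.9050 0.2200 0.0000 0.0000] k=[87 78 3 5 0 0]
t=4: x=[86.5050 74.3700 7.2350 4.6150 0.2750 0.0000] k=[87 77 12 8 2 0]
t=5: x=[86.4500 73.9750 15.3550 7.8900 2.2200 0.1100] k=[87 70 15 13 5 0]
t=6: x=[86.0650 67.9100 17.9150 12.6700 5.1650 0.2750] k=[87 63 18 17 0 0]
t=7: x=[85.6800 61.8450 20.4200 16.1200 0.9350 0.0000] k=[81 64 25 14 1 0]
t=8: x=[80.0650 62.7900 26.5400 13.8900 1.6600 0.0550] k=[84 60 29 9 7 0]
t=9: x=[82.6800 59.6150 29.6050 9.9900 6.7250 0.3850] k=[86 58 34 14 4 0]
t=10: x=[84.4600 58.2200 34.2200 14.5500 4.3300 0.2200] k=[87 56 33 15 9 4]
t=11: x=[85.2950 56.4400 33.2750 15.6600 9.0550 4.2750] k=[84 54 33 19 5 5]
t=12: x=[82.3500 54.4950 33.3850 19.0000 5.7700 5.0000] k=[83 55 35 24 2 4]
t=13: x=[81.4600 55.4400 35.4950 23.3950 3.3200 3.8900] k=[79 53 37 24 0 8]
t=14: x=[77.5700 53.5500 37.1650 23.3950 1.7600 7.5600] k=[81 57 37 24 0 5]
t=15: x=[79.6800 57.2200 37.3850 23.3950 1.5950 4.7250] k=[80 53 38 23 0 5]
t=16: x=[78.5150 53.6600 38.0000 22.5600 1.5400 4.7250] k=[80 53 37 20 3 5]
t=17: x=[78.5150 53.6050 36.9450 20.0000 4.0450 4.8900] k=[78 51 37 22 0 9]
t=18: x=[76.5150 51.7150 36.9450 21.6150 1.7050 8.5050] k=[78 48 42 21 7 11]
t=19: x=[76.3500 49.3200 41.1750 21.3850 7.9900 10.7800] k=[75 47 42 17 8 16]
t=20: x=[73.4600 48.2650 40.9000 17.8800 8.9350 15.5600] k=[73 46 38 23 14 13]
t=21: x=[71.5150 47.0450 37.6150 23.3300 14.4400 13.0550] k=[70 47 37 18 9 13]
t=22: x=[68.7350 47.7150 36.5050 18.5500 9.7150 12.7800] k=[73 53 36 22 9 11]
t=23: x=[71.9000 53.1650 36.1650 22.0550 9.8250 10.8900] k=[77 48 37 21 10 14]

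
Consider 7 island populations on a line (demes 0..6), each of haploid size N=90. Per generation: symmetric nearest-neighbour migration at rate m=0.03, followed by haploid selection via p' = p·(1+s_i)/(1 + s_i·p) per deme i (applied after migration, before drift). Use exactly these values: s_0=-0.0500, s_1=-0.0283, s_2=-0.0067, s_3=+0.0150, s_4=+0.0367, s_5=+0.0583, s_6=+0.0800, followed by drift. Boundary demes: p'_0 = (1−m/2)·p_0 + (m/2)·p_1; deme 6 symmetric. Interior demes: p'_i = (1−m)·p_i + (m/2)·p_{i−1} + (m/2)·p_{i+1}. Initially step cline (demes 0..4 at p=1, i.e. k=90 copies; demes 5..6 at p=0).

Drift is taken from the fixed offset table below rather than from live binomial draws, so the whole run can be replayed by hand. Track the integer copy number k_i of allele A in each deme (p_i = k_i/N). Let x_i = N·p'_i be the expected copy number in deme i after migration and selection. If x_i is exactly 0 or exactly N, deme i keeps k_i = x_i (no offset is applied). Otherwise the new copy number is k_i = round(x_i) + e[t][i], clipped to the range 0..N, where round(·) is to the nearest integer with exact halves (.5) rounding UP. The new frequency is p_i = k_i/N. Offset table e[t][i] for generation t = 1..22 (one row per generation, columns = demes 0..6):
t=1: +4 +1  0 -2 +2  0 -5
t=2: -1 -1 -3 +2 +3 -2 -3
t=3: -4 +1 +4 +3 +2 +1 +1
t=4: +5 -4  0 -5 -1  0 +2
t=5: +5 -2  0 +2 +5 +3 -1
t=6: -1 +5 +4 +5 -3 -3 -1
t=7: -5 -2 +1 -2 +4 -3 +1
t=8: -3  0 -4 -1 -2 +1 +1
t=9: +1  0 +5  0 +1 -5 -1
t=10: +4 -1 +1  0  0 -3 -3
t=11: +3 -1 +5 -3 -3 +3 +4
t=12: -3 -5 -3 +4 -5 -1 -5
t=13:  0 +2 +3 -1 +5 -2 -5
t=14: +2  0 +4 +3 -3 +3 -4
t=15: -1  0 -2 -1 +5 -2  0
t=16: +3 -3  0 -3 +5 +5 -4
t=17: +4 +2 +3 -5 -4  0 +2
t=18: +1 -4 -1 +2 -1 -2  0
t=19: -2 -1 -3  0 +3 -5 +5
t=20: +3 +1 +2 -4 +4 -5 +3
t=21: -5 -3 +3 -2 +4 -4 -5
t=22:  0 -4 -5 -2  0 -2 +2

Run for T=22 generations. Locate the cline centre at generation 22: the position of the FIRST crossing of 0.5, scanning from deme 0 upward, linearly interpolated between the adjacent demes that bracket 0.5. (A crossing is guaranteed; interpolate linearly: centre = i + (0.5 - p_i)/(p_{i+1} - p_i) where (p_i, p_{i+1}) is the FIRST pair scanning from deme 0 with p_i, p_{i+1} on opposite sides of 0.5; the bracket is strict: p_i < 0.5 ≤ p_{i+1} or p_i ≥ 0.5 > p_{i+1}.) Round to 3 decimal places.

t=0: k=[90 90 90 90 90 0 0]
t=1: x=[90.0000 90.0000 90.0000 90.0000 88.6971 1.4275 0.0000] k=[90 90 90 90 90 1 0]
t=2: x=[90.0000 90.0000 90.0000 90.0000 88.7116 2.4516 0.0162] k=[90 90 90 90 90 0 0]
t=3: x=[90.0000 90.0000 90.0000 90.0000 88.6971 1.4275 0.0000] k=[90 90 90 90 90 2 0]
t=4: x=[90.0000 90.0000 90.0000 90.0000 88.7261 3.4744 0.0324] k=[90 90 90 90 88 3 2]
t=5: x=[90.0000 90.0000 90.0000 89.9704 86.8659 4.4960 2.1723] k=[90 90 90 90 90 7 1]
t=6: x=[90.0000 90.0000 90.0000 90.0000 88.7985 8.5851 1.1761] k=[90 90 90 90 86 6 0]
t=7: x=[90.0000 90.0000 90.0000 89.9409 85.0319 7.4900 0.0972] k=[90 90 90 88 89 4 1]
t=8: x=[90.0000 90.0000 89.9698 88.0733 87.7891 5.5162 1.1276] k=[90 90 86 87 86 7 2]
t=9: x=[90.0000 89.9383 86.0497 87.0133 85.0029 8.5380 2.2369] k=[90 90 90 87 86 4 1]
t=10: x=[90.0000 90.0000 89.9547 87.0725 84.9593 5.4689 1.1276] k=[90 90 90 87 85 2 0]
t=11: x=[90.0000 90.0000 89.9547 87.0577 83.9903 3.3954 0.0324] k=[90 90 90 84 81 6 4]
t=12: x=[90.0000 90.0000 89.9094 84.1273 80.2381 7.4743 4.3369] k=[90 90 87 88 75 6 0]
t=13: x=[90.0000 89.9537 87.0408 87.8219 74.6250 7.3170 0.0972] k=[90 90 90 87 80 5 0]
t=14: x=[90.0000 90.0000 89.9547 86.9837 79.3238 6.3777 0.0810] k=[90 90 90 90 76 9 0]
t=15: x=[90.0000 90.0000 90.0000 89.7931 75.6452 10.3791 0.1458] k=[90 90 90 89 81 8 0]
t=16: x=[90.0000 90.0000 89.9849 88.9111 80.3402 9.4433 0.1296] k=[90 90 90 86 85 14 0]
t=17: x=[90.0000 90.0000 89.9396 86.1009 84.1503 15.5712 0.2268] k=[90 90 90 81 80 16 2]
t=18: x=[90.0000 90.0000 89.8641 81.2385 79.3968 17.5363 2.3821] k=[90 90 89 83 78 16 2]
t=19: x=[90.0000 89.9846 88.9178 83.1103 77.5371 17.5052 2.3821] k=[90 89 86 83 81 13 7]
t=20: x=[89.9842 88.9404 85.9742 83.1103 80.3256 14.6103 7.6092] k=[90 90 88 79 84 10 11]
t=21: x=[90.0000 89.9691 87.8811 79.3506 83.0497 11.6893 11.7491] k=[90 87 90 77 87 8 7]
t=22: x=[89.9526 87.0081 89.7584 77.5061 85.8113 9.6473 7.5293] k=[90 83 85 76 86 8 10]

4.526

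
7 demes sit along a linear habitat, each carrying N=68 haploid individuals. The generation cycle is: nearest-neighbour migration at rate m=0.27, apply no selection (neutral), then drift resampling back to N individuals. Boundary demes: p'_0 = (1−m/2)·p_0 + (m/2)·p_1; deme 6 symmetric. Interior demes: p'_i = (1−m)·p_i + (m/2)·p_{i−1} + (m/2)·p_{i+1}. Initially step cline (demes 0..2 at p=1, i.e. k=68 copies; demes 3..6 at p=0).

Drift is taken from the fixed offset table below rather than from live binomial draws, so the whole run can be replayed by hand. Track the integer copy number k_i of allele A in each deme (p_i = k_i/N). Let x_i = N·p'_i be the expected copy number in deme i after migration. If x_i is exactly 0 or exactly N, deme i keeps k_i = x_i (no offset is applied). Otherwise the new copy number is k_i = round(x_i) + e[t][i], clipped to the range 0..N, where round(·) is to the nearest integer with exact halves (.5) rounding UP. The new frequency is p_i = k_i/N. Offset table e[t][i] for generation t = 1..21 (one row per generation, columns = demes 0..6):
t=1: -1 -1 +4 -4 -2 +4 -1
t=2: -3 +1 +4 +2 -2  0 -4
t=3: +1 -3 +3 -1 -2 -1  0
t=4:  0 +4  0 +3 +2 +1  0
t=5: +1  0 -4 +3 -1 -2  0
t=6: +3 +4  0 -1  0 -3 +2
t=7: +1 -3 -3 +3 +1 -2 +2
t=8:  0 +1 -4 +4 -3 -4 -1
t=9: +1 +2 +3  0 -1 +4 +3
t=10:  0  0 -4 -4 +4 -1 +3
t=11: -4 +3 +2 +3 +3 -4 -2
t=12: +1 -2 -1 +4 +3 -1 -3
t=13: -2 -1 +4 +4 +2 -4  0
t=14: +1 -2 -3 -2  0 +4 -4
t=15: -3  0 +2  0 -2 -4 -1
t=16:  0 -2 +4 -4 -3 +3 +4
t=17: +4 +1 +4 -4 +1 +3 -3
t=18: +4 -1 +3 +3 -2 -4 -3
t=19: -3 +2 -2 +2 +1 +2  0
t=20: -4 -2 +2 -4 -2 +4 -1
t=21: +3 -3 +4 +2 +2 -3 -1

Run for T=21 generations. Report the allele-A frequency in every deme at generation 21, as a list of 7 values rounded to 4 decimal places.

t=0: k=[68 68 68 0 0 0 0]
t=1: x=[68.0000 68.0000 58.8200 9.1800 0.0000 0.0000 0.0000] k=[68 68 63 5 0 0 0]
t=2: x=[68.0000 67.3250 55.8450 12.1550 0.6750 0.0000 0.0000] k=[68 68 60 14 0 0 0]
t=3: x=[68.0000 66.9200 54.8700 18.3200 1.8900 0.0000 0.0000] k=[68 64 58 17 0 0 0]
t=4: x=[67.4600 63.7300 53.2750 20.2400 2.2950 0.0000 0.0000] k=[67 68 53 23 4 0 0]
t=5: x=[67.1350 65.8400 50.9750 24.4850 6.0250 0.5400 0.0000] k=[68 66 47 27 5 0 0]
t=6: x=[67.7300 63.7050 46.8650 26.7300 7.2950 0.6750 0.0000] k=[68 68 47 26 7 0 0]
t=7: x=[68.0000 65.1650 47.0000 26.2700 8.6200 0.9450 0.0000] k=[68 62 44 29 10 0 0]
t=8: x=[67.1900 60.3800 44.4050 28.4600 11.2150 1.3500 0.0000] k=[67 61 40 32 8 0 0]
t=9: x=[66.1900 58.9750 41.7550 29.8400 10.1600 1.0800 0.0000] k=[67 61 45 30 9 5 0]
t=10: x=[66.1900 59.6500 45.1350 29.1900 11.2950 4.8650 0.6750] k=[66 60 41 25 15 4 4]
t=11: x=[65.1900 58.2450 41.4050 25.8100 14.8650 5.4850 4.0000] k=[61 61 43 29 18 1 2]
t=12: x=[61.0000 58.5700 43.5400 29.4050 17.1900 3.4300 1.8650] k=[62 57 43 33 20 2 0]
t=13: x=[61.3250 55.7850 43.5400 32.5950 19.3250 4.1600 0.2700] k=[59 55 48 37 21 0 0]
t=14: x=[58.4600 54.5950 47.4600 36.3250 20.3250 2.8350 0.0000] k=[59 53 44 34 20 7 0]
t=15: x=[58.1900 52.5950 43.8650 33.4600 20.1350 7.8100 0.9450] k=[55 53 46 33 18 4 0]
t=16: x=[54.7300 52.3250 45.1900 32.7300 18.1350 5.3500 0.5400] k=[55 50 49 29 15 8 5]
t=17: x=[54.3250 50.5400 46.4350 29.8100 15.9450 8.5400 5.4050] k=[58 52 50 26 17 12 2]
t=18: x=[57.1900 52.5400 47.0300 28.0250 17.5400 11.3250 3.3500] k=[61 52 50 31 16 7 0]
t=19: x=[59.7850 52.9450 47.7050 31.5400 16.8100 7.2700 0.9450] k=[57 55 46 34 18 9 1]
t=20: x=[56.7300 54.0550 45.5950 33.4600 18.9450 9.1350 2.0800] k=[53 52 48 29 17 13 1]
t=21: x=[52.8650 51.5950 45.9750 29.9450 18.0800 11.9200 2.6200] k=[56 49 50 32 20 9 2]

[0.8235, 0.7206, 0.7353, 0.4706, 0.2941, 0.1324, 0.0294]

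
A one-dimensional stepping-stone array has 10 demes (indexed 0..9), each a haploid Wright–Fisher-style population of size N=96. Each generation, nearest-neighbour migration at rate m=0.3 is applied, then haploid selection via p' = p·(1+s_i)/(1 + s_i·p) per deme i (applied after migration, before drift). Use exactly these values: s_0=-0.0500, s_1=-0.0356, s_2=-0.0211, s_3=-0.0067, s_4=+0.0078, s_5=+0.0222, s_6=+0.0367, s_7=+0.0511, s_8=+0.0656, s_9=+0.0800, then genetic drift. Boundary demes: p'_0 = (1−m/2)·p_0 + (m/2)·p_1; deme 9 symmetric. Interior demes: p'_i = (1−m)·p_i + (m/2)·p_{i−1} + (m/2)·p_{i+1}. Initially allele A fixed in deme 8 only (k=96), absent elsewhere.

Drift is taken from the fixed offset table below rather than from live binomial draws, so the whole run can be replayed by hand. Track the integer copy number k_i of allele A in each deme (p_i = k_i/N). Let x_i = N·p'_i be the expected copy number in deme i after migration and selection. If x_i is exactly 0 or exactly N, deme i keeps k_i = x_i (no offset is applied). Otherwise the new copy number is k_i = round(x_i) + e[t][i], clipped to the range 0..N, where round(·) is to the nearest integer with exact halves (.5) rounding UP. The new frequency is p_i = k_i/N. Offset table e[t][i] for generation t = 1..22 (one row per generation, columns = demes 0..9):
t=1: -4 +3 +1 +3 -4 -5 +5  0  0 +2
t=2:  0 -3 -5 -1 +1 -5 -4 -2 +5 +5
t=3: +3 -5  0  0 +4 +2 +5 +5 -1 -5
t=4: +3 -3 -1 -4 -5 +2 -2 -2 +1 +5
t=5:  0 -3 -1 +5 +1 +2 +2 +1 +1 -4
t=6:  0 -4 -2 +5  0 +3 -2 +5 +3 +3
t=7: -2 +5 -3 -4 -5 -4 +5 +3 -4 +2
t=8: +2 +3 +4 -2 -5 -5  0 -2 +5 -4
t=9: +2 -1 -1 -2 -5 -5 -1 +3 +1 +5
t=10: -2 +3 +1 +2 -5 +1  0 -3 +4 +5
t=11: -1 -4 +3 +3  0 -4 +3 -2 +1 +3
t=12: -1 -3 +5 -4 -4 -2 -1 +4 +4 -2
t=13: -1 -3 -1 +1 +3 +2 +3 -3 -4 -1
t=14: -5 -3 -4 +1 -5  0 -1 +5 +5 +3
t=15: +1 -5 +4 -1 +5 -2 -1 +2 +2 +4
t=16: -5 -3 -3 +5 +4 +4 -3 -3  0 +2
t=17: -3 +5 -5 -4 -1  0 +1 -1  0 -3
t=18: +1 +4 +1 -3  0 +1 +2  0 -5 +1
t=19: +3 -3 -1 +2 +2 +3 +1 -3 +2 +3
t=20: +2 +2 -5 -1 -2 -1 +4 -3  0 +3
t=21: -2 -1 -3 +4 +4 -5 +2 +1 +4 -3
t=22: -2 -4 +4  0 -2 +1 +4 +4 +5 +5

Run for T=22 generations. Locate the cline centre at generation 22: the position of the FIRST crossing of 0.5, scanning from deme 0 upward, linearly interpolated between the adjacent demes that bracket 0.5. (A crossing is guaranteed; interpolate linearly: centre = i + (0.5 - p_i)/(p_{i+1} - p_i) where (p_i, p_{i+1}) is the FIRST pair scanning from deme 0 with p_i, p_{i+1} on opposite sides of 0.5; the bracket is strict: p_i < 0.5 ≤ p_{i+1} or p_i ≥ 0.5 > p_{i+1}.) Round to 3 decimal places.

t=0: k=[0 0 0 0 0 0 0 0 96 0]
t=1: x=[0.0000 0.0000 0.0000 0.0000 0.0000 0.0000 0.0000 15.0207 68.4644 15.3676] k=[0 0 0 0 0 0 0 15 68 17]
t=2: x=[0.0000 0.0000 0.0000 0.0000 0.0000 0.0000 2.3306 21.5206 53.9072 26.0861] k=[0 0 0 0 0 0 0 20 59 31]
t=3: x=[0.0000 0.0000 0.0000 0.0000 0.0000 0.0000 3.1065 23.7290 50.4728 36.9326] k=[0 0 0 0 0 0 8 29 49 32]
t=4: x=[0.0000 0.0000 0.0000 0.0000 0.0000 1.2263 10.2761 29.8656 44.9653 36.2697] k=[0 0 0 0 0 3 8 28 46 41]
t=5: x=[0.0000 0.0000 0.0000 0.0000 0.4535 3.3707 10.5847 28.6924 44.0602 43.5740] k=[0 0 0 0 1 5 13 30 45 40]
t=6: x=[0.0000 0.0000 0.0000 0.1490 1.4611 5.7169 14.7955 30.7318 43.5066 42.5646] k=[0 0 0 5 1 9 13 36 47 46]
t=7: x=[0.0000 0.0000 0.7343 3.6265 2.8212 8.5698 16.3327 35.3049 46.7220 47.9961] k=[0 0 0 0 0 5 21 38 43 50]
t=8: x=[0.0000 0.0000 0.0000 0.0000 0.7558 6.7872 21.7503 37.3305 44.8145 50.7940] k=[0 0 0 0 0 2 22 35 50 47]
t=9: x=[0.0000 0.0000 0.0000 0.0000 0.3023 4.7991 21.5463 36.4195 48.8248 49.2967] k=[0 0 0 0 0 0 21 39 50 54]
t=10: x=[0.0000 0.0000 0.0000 0.0000 0.0000 3.2176 21.1381 39.0994 50.4728 55.2149] k=[0 0 0 0 0 4 21 36 54 60]
t=11: x=[0.0000 0.0000 0.0000 0.0000 0.6047 6.0737 21.2912 37.5834 53.7085 60.8320] k=[0 0 0 0 1 2 24 36 55 64]
t=12: x=[0.0000 0.0000 0.0000 0.1490 1.0077 5.2581 23.1268 38.1901 54.9989 64.3048] k=[0 0 0 0 0 3 22 42 59 62]
t=13: x=[0.0000 0.0000 0.0000 0.0000 0.4535 5.5130 22.7701 42.7282 58.3634 63.2308] k=[0 0 0 0 3 8 26 40 54 62]
t=14: x=[0.0000 0.0000 0.0000 0.4470 3.3248 10.1475 26.0789 41.1675 54.6021 62.4975] k=[0 0 0 1 0 10 25 46 60 65]
t=15: x=[0.0000 0.0000 0.1468 0.6953 1.6626 10.9614 26.5873 46.1429 60.0892 65.8636] k=[0 0 4 0 7 9 26 48 62 70]
t=16: x=[0.0000 0.5788 2.7426 1.6391 6.2956 11.4699 27.4510 47.9958 62.4987 70.2749] k=[0 0 0 7 10 15 24 45 62 72]
t=17: x=[0.0000 0.0000 1.0281 6.3600 10.3717 15.8890 26.4856 45.5913 62.3514 71.9150] k=[0 0 0 2 9 16 27 45 62 69]
t=18: x=[0.0000 0.0000 0.2937 2.7321 9.0636 16.9036 28.7709 46.0426 61.9094 69.4532] k=[0 0 1 0 9 18 31 46 57 70]
t=19: x=[0.0000 0.1447 0.6853 1.4901 9.0636 18.9315 32.0650 46.5939 58.7582 69.5499] k=[0 0 0 3 11 22 33 44 61 73]
t=20: x=[0.0000 0.0000 0.4405 3.7259 11.5286 22.3746 33.7849 46.0928 61.6637 72.5890] k=[0 0 0 3 10 21 38 43 62 76]
t=21: x=[0.0000 0.0000 0.4405 3.5768 10.6735 22.2734 37.0163 46.2933 62.6460 75.1820] k=[0 0 0 8 15 17 39 47 67 72]
t=22: x=[0.0000 0.0000 1.1750 7.8017 14.3445 20.3499 37.7221 49.9950 66.0741 72.6372] k=[0 0 5 8 12 21 42 54 71 78]

6.500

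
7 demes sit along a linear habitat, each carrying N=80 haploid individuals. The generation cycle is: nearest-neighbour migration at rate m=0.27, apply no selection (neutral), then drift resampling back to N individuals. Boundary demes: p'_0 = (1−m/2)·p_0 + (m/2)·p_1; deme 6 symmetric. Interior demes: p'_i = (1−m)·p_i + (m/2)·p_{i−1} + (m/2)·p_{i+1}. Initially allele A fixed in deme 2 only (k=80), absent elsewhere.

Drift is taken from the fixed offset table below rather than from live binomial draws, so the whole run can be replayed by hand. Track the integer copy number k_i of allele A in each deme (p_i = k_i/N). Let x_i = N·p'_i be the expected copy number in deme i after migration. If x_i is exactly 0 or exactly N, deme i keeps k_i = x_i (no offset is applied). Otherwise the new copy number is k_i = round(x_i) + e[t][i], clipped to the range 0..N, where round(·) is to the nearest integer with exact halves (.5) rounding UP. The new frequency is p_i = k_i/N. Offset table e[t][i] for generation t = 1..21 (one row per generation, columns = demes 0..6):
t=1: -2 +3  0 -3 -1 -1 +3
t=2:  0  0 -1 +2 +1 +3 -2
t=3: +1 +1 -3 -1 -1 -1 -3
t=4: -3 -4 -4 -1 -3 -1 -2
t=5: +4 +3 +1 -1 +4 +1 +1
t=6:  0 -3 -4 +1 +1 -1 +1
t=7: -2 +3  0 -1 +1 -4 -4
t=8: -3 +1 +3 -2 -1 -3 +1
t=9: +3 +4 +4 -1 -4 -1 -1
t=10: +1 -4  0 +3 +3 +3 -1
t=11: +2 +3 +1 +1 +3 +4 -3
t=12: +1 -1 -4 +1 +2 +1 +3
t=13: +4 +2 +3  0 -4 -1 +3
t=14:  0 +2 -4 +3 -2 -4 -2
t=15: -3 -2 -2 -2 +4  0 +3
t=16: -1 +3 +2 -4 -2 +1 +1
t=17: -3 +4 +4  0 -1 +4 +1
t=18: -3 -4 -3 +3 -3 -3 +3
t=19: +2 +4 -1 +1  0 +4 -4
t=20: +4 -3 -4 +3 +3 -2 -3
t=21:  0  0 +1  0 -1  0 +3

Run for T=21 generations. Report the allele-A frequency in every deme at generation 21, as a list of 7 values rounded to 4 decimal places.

[0.2500, 0.2125, 0.1875, 0.2000, 0.1500, 0.1250, 0.1250]

t=0: k=[0 0 80 0 0 0 0]
t=1: x=[0.0000 10.8000 58.4000 10.8000 0.0000 0.0000 0.0000] k=[0 14 58 8 0 0 0]
t=2: x=[1.8900 18.0500 45.3100 13.6700 1.0800 0.0000 0.0000] k=[2 18 44 16 2 0 0]
t=3: x=[4.1600 19.3500 36.7100 17.8900 3.6200 0.2700 0.0000] k=[5 20 34 17 3 0 0]
t=4: x=[7.0250 19.8650 29.8150 17.4050 4.4850 0.4050 0.0000] k=[4 16 26 16 1 0 0]
t=5: x=[5.6200 15.7300 23.3000 15.3250 2.8900 0.1350 0.0000] k=[10 19 24 14 7 1 0]
t=6: x=[11.2150 18.4600 21.9750 14.4050 7.1350 1.6750 0.1350] k=[11 15 18 15 8 1 1]
t=7: x=[11.5400 14.8650 17.1900 14.4600 8.0000 1.9450 1.0000] k=[10 18 17 13 9 0 0]
t=8: x=[11.0800 16.7850 16.5950 13.0000 8.3250 1.2150 0.0000] k=[8 18 20 11 7 0 0]
t=9: x=[9.3500 16.9200 18.5150 11.6750 6.5950 0.9450 0.0000] k=[12 21 23 11 3 0 0]
t=10: x=[13.2150 20.0550 21.1100 11.5400 3.6750 0.4050 0.0000] k=[14 16 21 15 7 3 0]
t=11: x=[14.2700 16.4050 19.5150 14.7300 7.5400 3.1350 0.4050] k=[16 19 21 16 11 7 0]
t=12: x=[16.4050 18.8650 20.0550 16.0000 11.1350 6.5950 0.9450] k=[17 18 16 17 13 8 4]
t=13: x=[17.1350 17.5950 16.4050 16.3250 12.8650 8.1350 4.5400] k=[21 20 19 16 9 7 8]
t=14: x=[20.8650 20.0000 18.7300 15.4600 9.6750 7.4050 7.8650] k=[21 22 15 18 8 3 6]
t=15: x=[21.1350 20.9200 16.3500 16.2450 8.6750 4.0800 5.5950] k=[18 19 14 14 13 4 9]
t=16: x=[18.1350 18.1900 14.6750 13.8650 11.9200 5.8900 8.3250] k=[17 21 17 10 10 7 9]
t=17: x=[17.5400 19.9200 16.5950 10.9450 9.5950 7.6750 8.7300] k=[15 24 21 11 9 12 10]
t=18: x=[16.2150 22.3800 20.0550 12.0800 9.6750 11.3250 10.2700] k=[13 18 17 15 7 8 13]
t=19: x=[13.6750 17.1900 16.8650 14.1900 8.2150 8.5400 12.3250] k=[16 21 16 15 8 13 8]
t=20: x=[16.6750 19.6500 16.5400 14.1900 9.6200 11.6500 8.6750] k=[21 17 13 17 13 10 6]
t=21: x=[20.4600 17.0000 14.0800 15.9200 13.1350 9.8650 6.5400] k=[20 17 15 16 12 10 10]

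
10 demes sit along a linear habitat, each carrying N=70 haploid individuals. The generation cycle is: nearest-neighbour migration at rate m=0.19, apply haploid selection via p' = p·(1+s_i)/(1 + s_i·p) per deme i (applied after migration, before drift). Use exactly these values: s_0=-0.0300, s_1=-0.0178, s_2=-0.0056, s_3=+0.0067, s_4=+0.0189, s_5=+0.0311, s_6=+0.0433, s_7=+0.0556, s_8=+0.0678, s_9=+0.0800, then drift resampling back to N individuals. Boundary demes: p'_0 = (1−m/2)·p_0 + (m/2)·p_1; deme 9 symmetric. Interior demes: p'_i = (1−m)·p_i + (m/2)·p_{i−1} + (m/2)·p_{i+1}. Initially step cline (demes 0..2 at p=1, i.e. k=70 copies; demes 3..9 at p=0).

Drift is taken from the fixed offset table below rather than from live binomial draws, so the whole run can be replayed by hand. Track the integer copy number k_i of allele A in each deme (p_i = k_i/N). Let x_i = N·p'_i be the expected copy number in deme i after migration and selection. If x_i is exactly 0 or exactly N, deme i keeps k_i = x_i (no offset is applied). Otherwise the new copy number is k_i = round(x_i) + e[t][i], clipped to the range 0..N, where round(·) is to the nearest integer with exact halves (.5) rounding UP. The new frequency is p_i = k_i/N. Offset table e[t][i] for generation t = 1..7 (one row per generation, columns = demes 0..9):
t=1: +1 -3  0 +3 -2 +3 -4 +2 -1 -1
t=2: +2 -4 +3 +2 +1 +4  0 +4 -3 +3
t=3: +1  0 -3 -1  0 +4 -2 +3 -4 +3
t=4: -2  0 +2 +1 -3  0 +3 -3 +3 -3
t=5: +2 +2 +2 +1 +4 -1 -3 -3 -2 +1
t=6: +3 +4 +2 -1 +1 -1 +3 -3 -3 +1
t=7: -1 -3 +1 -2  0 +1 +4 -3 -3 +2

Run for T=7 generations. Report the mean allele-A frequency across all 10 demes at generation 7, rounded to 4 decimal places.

t=0: k=[70 70 70 0 0 0 0 0 0 0]
t=1: x=[70.0000 70.0000 63.3161 6.6903 0.0000 0.0000 0.0000 0.0000 0.0000 0.0000] k=[70 70 63 10 0 0 0 0 0 0]
t=2: x=[70.0000 69.3231 58.5764 14.1603 0.9677 0.0000 0.0000 0.0000 0.0000 0.0000] k=[70 65 62 16 2 0 0 0 0 0]
t=3: x=[69.5104 65.1089 57.8587 19.1327 3.1966 0.1959 0.0000 0.0000 0.0000 0.0000] k=[70 65 55 18 3 4 0 0 0 0]
t=4: x=[69.5104 64.4337 52.3610 20.1858 4.5998 3.6289 0.3964 0.0000 0.0000 0.0000] k=[68 64 54 21 2 4 3 0 0 0]
t=5: x=[67.5490 63.3223 51.7393 22.4317 4.0661 3.8242 2.9266 0.3008 0.0000 0.0000] k=[70 65 54 23 8 3 0 0 0 0]
t=6: x=[69.5104 64.3372 52.0251 24.6265 9.0972 3.2846 0.2973 0.0000 0.0000 0.0000] k=[70 68 54 24 10 2 3 0 0 0]
t=7: x=[69.8041 66.8057 52.4061 25.6284 10.7391 2.9401 2.7290 0.3008 0.0000 0.0000] k=[69 64 53 24 11 4 7 0 0 0]

0.3314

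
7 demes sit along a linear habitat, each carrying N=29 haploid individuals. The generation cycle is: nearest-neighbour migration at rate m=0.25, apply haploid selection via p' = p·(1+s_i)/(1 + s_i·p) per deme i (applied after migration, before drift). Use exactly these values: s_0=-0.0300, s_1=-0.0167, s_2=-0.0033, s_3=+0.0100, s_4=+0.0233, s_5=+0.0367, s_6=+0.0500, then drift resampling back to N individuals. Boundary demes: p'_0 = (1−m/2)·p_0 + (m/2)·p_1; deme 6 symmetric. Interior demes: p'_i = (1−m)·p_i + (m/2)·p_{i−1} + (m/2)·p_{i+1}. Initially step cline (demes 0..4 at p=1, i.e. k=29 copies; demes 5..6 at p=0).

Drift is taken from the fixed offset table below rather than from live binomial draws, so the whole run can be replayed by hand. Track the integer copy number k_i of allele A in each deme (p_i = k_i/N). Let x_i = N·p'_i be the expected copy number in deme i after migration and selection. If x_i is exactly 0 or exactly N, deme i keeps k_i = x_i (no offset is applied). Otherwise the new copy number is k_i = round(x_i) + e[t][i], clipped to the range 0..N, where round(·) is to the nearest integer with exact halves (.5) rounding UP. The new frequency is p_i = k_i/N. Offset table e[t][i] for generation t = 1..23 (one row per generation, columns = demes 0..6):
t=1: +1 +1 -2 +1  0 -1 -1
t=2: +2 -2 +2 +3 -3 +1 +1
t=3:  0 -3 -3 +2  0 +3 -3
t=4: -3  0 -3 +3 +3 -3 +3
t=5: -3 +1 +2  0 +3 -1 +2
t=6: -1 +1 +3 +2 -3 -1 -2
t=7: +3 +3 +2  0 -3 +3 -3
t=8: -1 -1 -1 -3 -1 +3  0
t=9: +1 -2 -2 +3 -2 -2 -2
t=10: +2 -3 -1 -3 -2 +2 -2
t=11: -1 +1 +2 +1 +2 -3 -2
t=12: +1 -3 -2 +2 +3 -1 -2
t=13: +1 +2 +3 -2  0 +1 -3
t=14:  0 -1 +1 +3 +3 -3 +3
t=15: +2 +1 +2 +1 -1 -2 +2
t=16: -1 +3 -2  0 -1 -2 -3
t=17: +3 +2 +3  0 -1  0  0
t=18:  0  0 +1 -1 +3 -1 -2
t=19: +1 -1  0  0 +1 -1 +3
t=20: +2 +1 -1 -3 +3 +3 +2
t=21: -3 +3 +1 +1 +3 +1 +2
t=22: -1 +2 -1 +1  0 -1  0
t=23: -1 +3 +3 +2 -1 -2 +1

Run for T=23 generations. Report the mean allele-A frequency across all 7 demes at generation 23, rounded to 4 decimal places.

t=0: k=[29 29 29 29 29 0 0]
t=1: x=[29.0000 29.0000 29.0000 29.0000 25.4474 3.7409 0.0000] k=[29 29 29 29 25 3 0]
t=2: x=[29.0000 29.0000 29.0000 28.5049 22.8622 5.5346 0.3935] k=[29 29 29 29 20 7 1]
t=3: x=[29.0000 29.0000 29.0000 27.8857 19.6465 8.0835 1.8320] k=[29 29 29 29 20 11 0]
t=4: x=[29.0000 29.0000 29.0000 27.8857 20.1423 10.9949 1.4403] k=[29 29 29 29 23 8 4]
t=5: x=[29.0000 29.0000 29.0000 28.2572 21.9981 9.6051 4.6886] k=[29 29 29 28 25 9 7]
t=6: x=[29.0000 29.0000 28.8746 27.7618 23.4787 10.9949 7.5185] k=[29 29 29 29 20 10 6]
t=7: x=[29.0000 29.0000 29.0000 27.8857 20.0184 10.9949 6.7494] k=[29 29 29 28 17 14 4]
t=8: x=[29.0000 29.0000 28.8746 26.7706 18.1568 13.3844 5.4630] k=[29 29 28 24 17 16 5]
t=9: x=[29.0000 28.8729 27.6207 23.6684 17.9082 15.0111 6.6210] k=[29 27 26 27 16 13 5]
t=10: x=[28.7423 27.0952 26.2418 25.5305 17.1617 12.6313 6.2355] k=[29 24 25 23 15 15 4]
t=11: x=[28.3561 24.6886 24.6127 22.3014 16.1650 13.8856 5.5919] k=[27 26 27 23 18 11 4]
t=12: x=[26.8142 26.2078 26.3671 22.9229 17.9082 11.2471 5.0761] k=[28 23 24 25 21 10 3]
t=13: x=[27.3276 23.6772 23.9863 24.4135 20.2662 10.7426 4.0417] k=[28 26 27 22 20 12 1]
t=14: x=[27.7131 26.3345 26.2418 22.4257 19.3985 11.8769 2.4836] k=[28 25 27 25 22 9 5]
t=15: x=[27.5845 25.5745 26.4924 24.9101 20.8853 10.3638 5.7208] k=[29 27 28 26 20 8 8]
t=16: x=[28.7423 27.3490 27.6207 25.5305 19.3985 9.7317 8.2857] k=[28 29 26 26 18 8 5]
t=17: x=[28.0988 28.4917 26.3671 25.0342 17.9082 9.0985 5.5919] k=[29 29 29 25 17 9 6]
t=18: x=[29.0000 29.0000 28.4984 24.5377 17.1617 9.8582 6.6210] k=[29 29 29 24 20 9 5]
t=19: x=[29.0000 29.0000 28.3730 24.1652 19.2744 10.1111 5.7208] k=[29 29 28 24 20 9 9]
t=20: x=[29.0000 28.8729 27.6207 24.0410 19.2744 10.6164 9.3056] k=[29 29 27 21 22 14 11]
t=21: x=[29.0000 28.7458 26.4924 21.9283 21.0090 14.8862 11.7140] k=[29 29 27 23 24 16 14]
t=22: x=[29.0000 28.7458 26.7431 23.6684 22.9855 17.0043 14.6037] k=[29 29 26 25 23 16 15]
t=23: x=[29.0000 28.6187 26.2418 24.9101 22.4920 17.0043 15.4776] k=[29 29 29 27 21 15 16]

0.8177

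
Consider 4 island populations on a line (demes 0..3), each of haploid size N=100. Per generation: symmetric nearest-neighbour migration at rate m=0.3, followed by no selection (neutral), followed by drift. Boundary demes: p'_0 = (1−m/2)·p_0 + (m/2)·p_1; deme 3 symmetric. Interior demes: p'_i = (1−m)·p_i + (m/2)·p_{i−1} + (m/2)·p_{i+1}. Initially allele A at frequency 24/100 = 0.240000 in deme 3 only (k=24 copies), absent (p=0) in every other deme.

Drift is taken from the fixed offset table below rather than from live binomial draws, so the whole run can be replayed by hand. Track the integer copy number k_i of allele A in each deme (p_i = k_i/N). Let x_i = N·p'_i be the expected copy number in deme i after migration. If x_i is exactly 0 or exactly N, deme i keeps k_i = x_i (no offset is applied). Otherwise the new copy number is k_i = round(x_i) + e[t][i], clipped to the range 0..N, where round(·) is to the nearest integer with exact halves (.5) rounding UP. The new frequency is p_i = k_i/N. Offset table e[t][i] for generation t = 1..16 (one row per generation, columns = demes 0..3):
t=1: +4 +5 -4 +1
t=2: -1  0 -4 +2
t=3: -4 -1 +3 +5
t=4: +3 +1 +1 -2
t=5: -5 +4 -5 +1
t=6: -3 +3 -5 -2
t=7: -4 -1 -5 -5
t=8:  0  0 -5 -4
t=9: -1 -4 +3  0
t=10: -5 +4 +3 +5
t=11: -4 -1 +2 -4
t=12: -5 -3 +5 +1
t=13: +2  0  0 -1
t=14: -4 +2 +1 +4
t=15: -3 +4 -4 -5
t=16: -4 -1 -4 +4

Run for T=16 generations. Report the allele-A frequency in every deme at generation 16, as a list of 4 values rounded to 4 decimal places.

[0.0000, 0.0600, 0.0100, 0.0900]

t=0: k=[0 0 0 24]
t=1: x=[0.0000 0.0000 3.6000 20.4000] k=[0 0 0 21]
t=2: x=[0.0000 0.0000 3.1500 17.8500] k=[0 0 0 20]
t=3: x=[0.0000 0.0000 3.0000 17.0000] k=[0 0 6 22]
t=4: x=[0.0000 0.9000 7.5000 19.6000] k=[0 2 9 18]
t=5: x=[0.3000 2.7500 9.3000 16.6500] k=[0 7 4 18]
t=6: x=[1.0500 5.5000 6.5500 15.9000] k=[0 9 2 14]
t=7: x=[1.3500 6.6000 4.8500 12.2000] k=[0 6 0 7]
t=8: x=[0.9000 4.2000 1.9500 5.9500] k=[1 4 0 2]
t=9: x=[1.4500 2.9500 0.9000 1.7000] k=[0 0 4 2]
t=10: x=[0.0000 0.6000 3.1000 2.3000] k=[0 5 6 7]
t=11: x=[0.7500 4.4000 6.0000 6.8500] k=[0 3 8 3]
t=12: x=[0.4500 3.3000 6.5000 3.7500] k=[0 0 12 5]
t=13: x=[0.0000 1.8000 9.1500 6.0500] k=[0 2 9 5]
t=14: x=[0.3000 2.7500 7.3500 5.6000] k=[0 5 8 10]
t=15: x=[0.7500 4.7000 7.8500 9.7000] k=[0 9 4 5]
t=16: x=[1.3500 6.9000 4.9000 4.8500] k=[0 6 1 9]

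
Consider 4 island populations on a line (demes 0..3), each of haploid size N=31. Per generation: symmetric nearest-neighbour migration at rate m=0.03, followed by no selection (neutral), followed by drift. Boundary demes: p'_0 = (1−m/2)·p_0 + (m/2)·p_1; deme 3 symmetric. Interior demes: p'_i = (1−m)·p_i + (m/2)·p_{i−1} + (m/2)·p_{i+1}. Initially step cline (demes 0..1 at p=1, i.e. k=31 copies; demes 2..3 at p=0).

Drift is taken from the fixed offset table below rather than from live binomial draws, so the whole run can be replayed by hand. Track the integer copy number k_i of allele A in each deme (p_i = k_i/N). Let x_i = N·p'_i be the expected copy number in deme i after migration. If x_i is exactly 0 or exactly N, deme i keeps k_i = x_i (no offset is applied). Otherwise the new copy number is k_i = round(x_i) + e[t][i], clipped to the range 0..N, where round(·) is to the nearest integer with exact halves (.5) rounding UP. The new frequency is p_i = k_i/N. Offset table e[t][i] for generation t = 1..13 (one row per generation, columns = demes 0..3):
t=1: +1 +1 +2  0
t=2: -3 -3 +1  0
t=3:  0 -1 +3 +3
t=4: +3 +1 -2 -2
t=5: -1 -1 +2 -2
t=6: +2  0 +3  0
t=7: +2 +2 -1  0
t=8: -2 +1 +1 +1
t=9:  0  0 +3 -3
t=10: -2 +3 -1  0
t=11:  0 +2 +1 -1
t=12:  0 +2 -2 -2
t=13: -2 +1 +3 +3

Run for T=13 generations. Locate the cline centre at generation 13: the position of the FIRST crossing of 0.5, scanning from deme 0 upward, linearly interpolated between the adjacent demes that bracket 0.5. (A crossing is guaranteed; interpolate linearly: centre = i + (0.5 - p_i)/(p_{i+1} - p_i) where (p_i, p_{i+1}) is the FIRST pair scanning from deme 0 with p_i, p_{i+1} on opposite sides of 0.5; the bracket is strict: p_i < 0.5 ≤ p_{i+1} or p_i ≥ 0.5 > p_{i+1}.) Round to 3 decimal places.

1.861

t=0: k=[31 31 0 0]
t=1: x=[31.0000 30.5350 0.4650 0.0000] k=[31 31 2 0]
t=2: x=[31.0000 30.5650 2.4050 0.0300] k=[31 28 3 0]
t=3: x=[30.9550 27.6700 3.3300 0.0450] k=[31 27 6 3]
t=4: x=[30.9400 26.7450 6.2700 3.0450] k=[31 28 4 1]
t=5: x=[30.9550 27.6850 4.3150 1.0450] k=[30 27 6 0]
t=6: x=[29.9550 26.7300 6.2250 0.0900] k=[31 27 9 0]
t=7: x=[30.9400 26.7900 9.1350 0.1350] k=[31 29 8 0]
t=8: x=[30.9700 28.7150 8.1950 0.1200] k=[29 30 9 1]
t=9: x=[29.0150 29.6700 9.1950 1.1200] k=[29 30 12 0]
t=10: x=[29.0150 29.7150 12.0900 0.1800] k=[27 31 11 0]
t=11: x=[27.0600 30.6400 11.1350 0.1650] k=[27 31 12 0]
t=12: x=[27.0600 30.6550 12.1050 0.1800] k=[27 31 10 0]
t=13: x=[27.0600 30.6250 10.1650 0.1500] k=[25 31 13 3]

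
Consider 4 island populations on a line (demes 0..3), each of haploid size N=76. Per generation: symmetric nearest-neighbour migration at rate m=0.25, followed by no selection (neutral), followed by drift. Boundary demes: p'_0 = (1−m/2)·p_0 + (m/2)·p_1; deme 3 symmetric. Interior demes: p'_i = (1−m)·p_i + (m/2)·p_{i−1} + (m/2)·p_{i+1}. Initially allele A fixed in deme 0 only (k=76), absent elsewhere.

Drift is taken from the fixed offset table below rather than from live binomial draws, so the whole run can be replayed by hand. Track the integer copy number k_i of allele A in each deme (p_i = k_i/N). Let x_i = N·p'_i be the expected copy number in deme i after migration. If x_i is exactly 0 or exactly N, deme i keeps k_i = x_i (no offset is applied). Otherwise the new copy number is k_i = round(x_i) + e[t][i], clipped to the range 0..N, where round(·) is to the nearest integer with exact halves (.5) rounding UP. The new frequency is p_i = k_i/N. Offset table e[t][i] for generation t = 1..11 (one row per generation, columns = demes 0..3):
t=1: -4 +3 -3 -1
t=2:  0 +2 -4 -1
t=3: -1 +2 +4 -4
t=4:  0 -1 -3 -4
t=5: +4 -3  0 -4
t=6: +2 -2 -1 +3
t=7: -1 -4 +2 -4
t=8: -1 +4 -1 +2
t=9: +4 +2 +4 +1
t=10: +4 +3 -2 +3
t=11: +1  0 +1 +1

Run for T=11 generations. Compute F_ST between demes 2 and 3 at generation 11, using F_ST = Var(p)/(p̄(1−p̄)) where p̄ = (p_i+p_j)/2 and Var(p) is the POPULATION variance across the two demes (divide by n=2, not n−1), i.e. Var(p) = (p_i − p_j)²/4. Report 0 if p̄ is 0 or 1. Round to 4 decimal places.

t=0: k=[76 0 0 0]
t=1: x=[66.5000 9.5000 0.0000 0.0000] k=[63 13 0 0]
t=2: x=[56.7500 17.6250 1.6250 0.0000] k=[57 20 0 0]
t=3: x=[52.3750 22.1250 2.5000 0.0000] k=[51 24 7 0]
t=4: x=[47.6250 25.2500 8.2500 0.8750] k=[48 24 5 0]
t=5: x=[45.0000 24.6250 6.7500 0.6250] k=[49 22 7 0]
t=6: x=[45.6250 23.5000 8.0000 0.8750] k=[48 22 7 4]
t=7: x=[44.7500 23.3750 8.5000 4.3750] k=[44 19 11 0]
t=8: x=[40.8750 21.1250 10.6250 1.3750] k=[40 25 10 3]
t=9: x=[38.1250 25.0000 11.0000 3.8750] k=[42 27 15 5]
t=10: x=[40.1250 27.3750 15.2500 6.2500] k=[44 30 13 9]
t=11: x=[42.2500 29.6250 14.6250 9.5000] k=[43 30 16 11]

0.0074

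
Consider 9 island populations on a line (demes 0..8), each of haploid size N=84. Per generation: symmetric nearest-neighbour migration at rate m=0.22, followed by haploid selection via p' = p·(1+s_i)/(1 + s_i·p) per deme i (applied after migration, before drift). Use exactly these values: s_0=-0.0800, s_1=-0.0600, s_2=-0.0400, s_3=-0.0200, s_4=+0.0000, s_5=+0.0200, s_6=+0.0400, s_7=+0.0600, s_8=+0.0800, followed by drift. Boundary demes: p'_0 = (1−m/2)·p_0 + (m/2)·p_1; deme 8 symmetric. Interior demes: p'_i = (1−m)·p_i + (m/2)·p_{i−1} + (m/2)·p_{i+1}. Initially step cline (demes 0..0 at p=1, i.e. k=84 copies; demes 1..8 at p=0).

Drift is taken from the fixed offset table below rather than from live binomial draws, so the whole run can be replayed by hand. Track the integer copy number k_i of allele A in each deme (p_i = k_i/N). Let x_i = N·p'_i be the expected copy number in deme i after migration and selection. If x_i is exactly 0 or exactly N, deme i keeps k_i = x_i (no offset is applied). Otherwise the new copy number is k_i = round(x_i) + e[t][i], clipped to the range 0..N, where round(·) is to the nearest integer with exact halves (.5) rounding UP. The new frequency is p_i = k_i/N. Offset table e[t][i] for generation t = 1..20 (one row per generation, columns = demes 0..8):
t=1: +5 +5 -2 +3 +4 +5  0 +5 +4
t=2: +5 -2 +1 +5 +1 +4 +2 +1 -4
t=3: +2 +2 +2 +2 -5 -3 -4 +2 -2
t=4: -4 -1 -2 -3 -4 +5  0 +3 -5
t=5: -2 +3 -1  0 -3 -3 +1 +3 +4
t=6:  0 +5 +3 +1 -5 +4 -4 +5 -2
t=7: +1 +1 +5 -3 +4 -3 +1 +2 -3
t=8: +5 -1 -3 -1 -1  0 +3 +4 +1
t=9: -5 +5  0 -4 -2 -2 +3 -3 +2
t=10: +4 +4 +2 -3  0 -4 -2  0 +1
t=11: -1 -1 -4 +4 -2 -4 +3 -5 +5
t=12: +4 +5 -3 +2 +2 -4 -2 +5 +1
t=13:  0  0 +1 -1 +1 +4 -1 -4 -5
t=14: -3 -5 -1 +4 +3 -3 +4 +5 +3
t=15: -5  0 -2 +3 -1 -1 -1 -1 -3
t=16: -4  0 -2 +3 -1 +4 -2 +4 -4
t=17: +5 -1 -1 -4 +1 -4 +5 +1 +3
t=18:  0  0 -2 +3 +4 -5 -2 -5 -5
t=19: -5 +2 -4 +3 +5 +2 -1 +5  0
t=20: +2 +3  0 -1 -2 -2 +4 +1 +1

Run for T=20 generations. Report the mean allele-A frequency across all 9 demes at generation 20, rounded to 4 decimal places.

0.1045

t=0: k=[84 0 0 0 0 0 0 0 0]
t=1: x=[74.0517 8.7433 0.0000 0.0000 0.0000 0.0000 0.0000 0.0000 0.0000] k=[79 14 0 0 0 0 0 0 0]
t=2: x=[70.9575 18.6953 1.4795 0.0000 0.0000 0.0000 0.0000 0.0000 0.0000] k=[76 17 2 0 0 0 0 0 0]
t=3: x=[68.4828 20.8549 3.2982 0.2156 0.0000 0.0000 0.0000 0.0000 0.0000] k=[70 23 5 2 0 0 0 0 0]
t=4: x=[63.5685 25.0879 6.4043 2.0688 0.2200 0.0000 0.0000 0.0000 0.0000] k=[60 24 4 0 0 0 0 0 0]
t=5: x=[54.4636 24.6683 5.5448 0.4312 0.0000 0.0000 0.0000 0.0000 0.0000] k=[52 28 5 0 0 0 0 0 0]
t=6: x=[47.6513 26.9648 6.7231 0.5391 0.0000 0.0000 0.0000 0.0000 0.0000] k=[48 32 10 2 0 0 0 0 0]
t=7: x=[44.5005 30.1342 11.1396 2.6085 0.2200 0.0000 0.0000 0.0000 0.0000] k=[46 31 16 0 4 0 0 0 0]
t=8: x=[42.6014 29.7999 15.3707 2.1571 3.1200 0.4488 0.0000 0.0000 0.0000] k=[48 29 12 1 2 0 0 0 0]
t=9: x=[44.1684 28.0523 12.2273 2.2749 1.6700 0.2244 0.0000 0.0000 0.0000] k=[39 33 12 0 0 0 0 0 0]
t=10: x=[36.6096 30.1440 12.5480 1.2940 0.0000 0.0000 0.0000 0.0000 0.0000] k=[41 34 15 0 0 0 0 0 0]
t=11: x=[38.4862 31.4534 14.9322 1.6176 0.0000 0.0000 0.0000 0.0000 0.0000] k=[37 30 11 6 0 0 0 0 0]
t=12: x=[34.5228 27.5230 12.1107 5.7803 0.6600 0.0000 0.0000 0.0000 0.0000] k=[39 33 9 8 3 0 0 0 0]
t=13: x=[36.6096 29.8195 11.1299 7.4222 3.2200 0.3366 0.0000 0.0000 0.0000] k=[37 30 12 6 4 4 0 0 0]
t=14: x=[34.5228 27.6308 12.8688 6.3209 4.2200 3.6281 0.4575 0.0000 0.0000] k=[32 23 12 10 7 1 4 0 0]
t=15: x=[29.3974 21.7674 12.5480 9.7151 6.6700 2.0288 3.3540 0.4663 0.0000] k=[24 22 11 13 6 1 2 0 0]
t=16: x=[22.3846 20.0503 12.0039 11.8036 6.2200 1.6925 1.7354 0.2332 0.0000] k=[18 20 10 15 5 6 0 4 0]
t=17: x=[17.0584 17.7967 11.2464 13.1247 6.2100 5.3280 1.1434 3.2998 0.4750] k=[22 17 10 9 7 1 6 4 3]
t=18: x=[20.1455 15.9645 10.2858 8.7307 6.5600 2.2530 5.4257 4.3438 3.3489] k=[20 16 8 12 11 0 3 0 0]
t=19: x=[18.3368 14.7908 8.9871 11.2517 9.9000 1.5702 2.4309 0.3497 0.0000] k=[13 17 5 14 15 4 1 5 0]
t=20: x=[12.5251 14.4833 7.0421 12.8979 13.6800 4.9718 1.8392 4.2385 0.5937] k=[15 17 7 12 12 3 6 5 2]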